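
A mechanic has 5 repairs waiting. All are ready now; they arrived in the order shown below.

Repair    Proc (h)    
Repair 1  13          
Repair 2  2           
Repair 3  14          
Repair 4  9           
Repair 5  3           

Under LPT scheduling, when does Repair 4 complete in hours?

36

LPT (decreasing processing time): Repair 3 Repair 1 Repair 4 Repair 5 Repair 2.
Repair 3: 0→14
Repair 1: 14→27
Repair 4: 27→36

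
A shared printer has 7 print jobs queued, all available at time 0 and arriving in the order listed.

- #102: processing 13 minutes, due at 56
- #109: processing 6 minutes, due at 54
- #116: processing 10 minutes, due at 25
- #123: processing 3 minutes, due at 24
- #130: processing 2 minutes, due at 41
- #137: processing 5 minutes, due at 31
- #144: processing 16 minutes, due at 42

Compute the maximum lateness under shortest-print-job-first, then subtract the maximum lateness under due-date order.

14

SPT (increasing processing time): #130 #123 #137 #109 #116 #102 #144.
#130: 0→2, due 41, lateness -39
#123: 2→5, due 24, lateness -19
#137: 5→10, due 31, lateness -21
#109: 10→16, due 54, lateness -38
#116: 16→26, due 25, lateness 1
#102: 26→39, due 56, lateness -17
#144: 39→55, due 42, lateness 13
Maximum = 13.
EDD (increasing due date): #123 #116 #137 #130 #144 #109 #102.
#123: 0→3, due 24, lateness -21
#116: 3→13, due 25, lateness -12
#137: 13→18, due 31, lateness -13
#130: 18→20, due 41, lateness -21
#144: 20→36, due 42, lateness -6
#109: 36→42, due 54, lateness -12
#102: 42→55, due 56, lateness -1
Maximum = -1.
Difference = 13 − -1 = 14.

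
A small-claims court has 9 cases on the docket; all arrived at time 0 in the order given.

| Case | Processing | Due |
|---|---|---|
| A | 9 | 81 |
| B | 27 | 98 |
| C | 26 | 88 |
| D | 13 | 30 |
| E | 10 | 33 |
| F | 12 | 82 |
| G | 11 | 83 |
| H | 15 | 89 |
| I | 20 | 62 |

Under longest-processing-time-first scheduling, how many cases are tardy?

LPT (decreasing processing time): B C I H D F G E A.
B: 0→27, due 98, tardiness 0
C: 27→53, due 88, tardiness 0
I: 53→73, due 62, tardiness 11
H: 73→88, due 89, tardiness 0
D: 88→101, due 30, tardiness 71
F: 101→113, due 82, tardiness 31
G: 113→124, due 83, tardiness 41
E: 124→134, due 33, tardiness 101
A: 134→143, due 81, tardiness 62
Late cases: 6.

6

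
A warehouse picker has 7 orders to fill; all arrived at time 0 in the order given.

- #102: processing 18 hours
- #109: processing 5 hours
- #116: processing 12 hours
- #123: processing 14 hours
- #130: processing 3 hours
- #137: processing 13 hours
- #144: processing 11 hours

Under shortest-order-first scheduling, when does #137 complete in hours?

SPT (increasing processing time): #130 #109 #144 #116 #137 #123 #102.
#130: 0→3
#109: 3→8
#144: 8→19
#116: 19→31
#137: 31→44

44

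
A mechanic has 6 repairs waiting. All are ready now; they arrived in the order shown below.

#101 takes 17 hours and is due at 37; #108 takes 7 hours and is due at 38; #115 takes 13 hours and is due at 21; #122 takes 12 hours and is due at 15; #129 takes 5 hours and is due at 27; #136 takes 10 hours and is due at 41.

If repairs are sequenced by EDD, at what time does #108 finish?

54

EDD (increasing due date): #122 #115 #129 #101 #108 #136.
#122: 0→12
#115: 12→25
#129: 25→30
#101: 30→47
#108: 47→54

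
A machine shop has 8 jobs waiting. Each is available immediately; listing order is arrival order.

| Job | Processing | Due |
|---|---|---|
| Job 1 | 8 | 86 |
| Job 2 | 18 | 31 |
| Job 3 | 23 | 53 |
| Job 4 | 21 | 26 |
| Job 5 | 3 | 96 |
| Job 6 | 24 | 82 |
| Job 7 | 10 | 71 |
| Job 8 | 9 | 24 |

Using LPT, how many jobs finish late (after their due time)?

6

LPT (decreasing processing time): Job 6 Job 3 Job 4 Job 2 Job 7 Job 8 Job 1 Job 5.
Job 6: 0→24, due 82, tardiness 0
Job 3: 24→47, due 53, tardiness 0
Job 4: 47→68, due 26, tardiness 42
Job 2: 68→86, due 31, tardiness 55
Job 7: 86→96, due 71, tardiness 25
Job 8: 96→105, due 24, tardiness 81
Job 1: 105→113, due 86, tardiness 27
Job 5: 113→116, due 96, tardiness 20
Late jobs: 6.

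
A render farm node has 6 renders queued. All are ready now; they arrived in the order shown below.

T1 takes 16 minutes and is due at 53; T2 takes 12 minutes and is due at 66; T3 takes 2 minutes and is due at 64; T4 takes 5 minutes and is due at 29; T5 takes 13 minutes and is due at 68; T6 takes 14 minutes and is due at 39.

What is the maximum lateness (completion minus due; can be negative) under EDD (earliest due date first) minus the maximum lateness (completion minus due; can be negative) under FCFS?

-29

EDD (increasing due date): T4 T6 T1 T3 T2 T5.
T4: 0→5, due 29, lateness -24
T6: 5→19, due 39, lateness -20
T1: 19→35, due 53, lateness -18
T3: 35→37, due 64, lateness -27
T2: 37→49, due 66, lateness -17
T5: 49→62, due 68, lateness -6
Maximum = -6.
FIFO (arrival order): T1 T2 T3 T4 T5 T6.
T1: 0→16, due 53, lateness -37
T2: 16→28, due 66, lateness -38
T3: 28→30, due 64, lateness -34
T4: 30→35, due 29, lateness 6
T5: 35→48, due 68, lateness -20
T6: 48→62, due 39, lateness 23
Maximum = 23.
Difference = -6 − 23 = -29.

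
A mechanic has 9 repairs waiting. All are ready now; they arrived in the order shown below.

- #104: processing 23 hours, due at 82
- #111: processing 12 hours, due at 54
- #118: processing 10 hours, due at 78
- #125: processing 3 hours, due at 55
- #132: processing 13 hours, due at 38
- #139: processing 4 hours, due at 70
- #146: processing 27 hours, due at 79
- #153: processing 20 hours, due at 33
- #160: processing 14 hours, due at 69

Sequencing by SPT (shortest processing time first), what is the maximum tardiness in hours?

SPT (increasing processing time): #125 #139 #118 #111 #132 #160 #153 #104 #146.
#125: 0→3, due 55, tardiness 0
#139: 3→7, due 70, tardiness 0
#118: 7→17, due 78, tardiness 0
#111: 17→29, due 54, tardiness 0
#132: 29→42, due 38, tardiness 4
#160: 42→56, due 69, tardiness 0
#153: 56→76, due 33, tardiness 43
#104: 76→99, due 82, tardiness 17
#146: 99→126, due 79, tardiness 47
Maximum = 47.

47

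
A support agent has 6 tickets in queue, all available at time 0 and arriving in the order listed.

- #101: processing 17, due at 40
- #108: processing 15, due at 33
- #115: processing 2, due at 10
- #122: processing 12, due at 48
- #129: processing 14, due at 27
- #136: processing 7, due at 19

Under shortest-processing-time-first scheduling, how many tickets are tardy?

SPT (increasing processing time): #115 #136 #122 #129 #108 #101.
#115: 0→2, due 10, tardiness 0
#136: 2→9, due 19, tardiness 0
#122: 9→21, due 48, tardiness 0
#129: 21→35, due 27, tardiness 8
#108: 35→50, due 33, tardiness 17
#101: 50→67, due 40, tardiness 27
Late tickets: 3.

3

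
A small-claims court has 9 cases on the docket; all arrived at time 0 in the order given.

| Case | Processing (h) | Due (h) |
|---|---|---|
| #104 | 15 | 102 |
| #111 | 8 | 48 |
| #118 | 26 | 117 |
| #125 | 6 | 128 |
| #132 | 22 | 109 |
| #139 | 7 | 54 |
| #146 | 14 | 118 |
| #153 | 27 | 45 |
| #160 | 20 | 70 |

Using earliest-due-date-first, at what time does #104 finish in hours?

EDD (increasing due date): #153 #111 #139 #160 #104 #132 #118 #146 #125.
#153: 0→27
#111: 27→35
#139: 35→42
#160: 42→62
#104: 62→77

77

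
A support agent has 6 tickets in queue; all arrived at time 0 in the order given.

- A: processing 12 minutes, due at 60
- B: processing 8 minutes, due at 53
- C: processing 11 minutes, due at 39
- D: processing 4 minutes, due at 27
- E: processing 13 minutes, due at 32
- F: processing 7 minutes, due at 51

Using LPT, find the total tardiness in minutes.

LPT (decreasing processing time): E A C B F D.
E: 0→13, due 32, tardiness 0
A: 13→25, due 60, tardiness 0
C: 25→36, due 39, tardiness 0
B: 36→44, due 53, tardiness 0
F: 44→51, due 51, tardiness 0
D: 51→55, due 27, tardiness 28
Sum = 0+0+0+0+0+28 = 28.

28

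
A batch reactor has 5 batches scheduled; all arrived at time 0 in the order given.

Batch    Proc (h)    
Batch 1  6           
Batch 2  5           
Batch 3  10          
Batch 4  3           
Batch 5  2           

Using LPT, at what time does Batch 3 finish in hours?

10

LPT (decreasing processing time): Batch 3 Batch 1 Batch 2 Batch 4 Batch 5.
Batch 3: 0→10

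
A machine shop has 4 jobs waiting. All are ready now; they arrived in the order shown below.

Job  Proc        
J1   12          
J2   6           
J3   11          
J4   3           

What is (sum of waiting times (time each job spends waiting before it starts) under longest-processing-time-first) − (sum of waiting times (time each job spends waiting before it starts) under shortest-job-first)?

32

LPT (decreasing processing time): J1 J3 J2 J4.
J1: waits 0, runs 0→12
J3: waits 12, runs 12→23
J2: waits 23, runs 23→29
J4: waits 29, runs 29→32
Sum = 0+12+23+29 = 64.
SPT (increasing processing time): J4 J2 J3 J1.
J4: waits 0, runs 0→3
J2: waits 3, runs 3→9
J3: waits 9, runs 9→20
J1: waits 20, runs 20→32
Sum = 0+3+9+20 = 32.
Difference = 64 − 32 = 32.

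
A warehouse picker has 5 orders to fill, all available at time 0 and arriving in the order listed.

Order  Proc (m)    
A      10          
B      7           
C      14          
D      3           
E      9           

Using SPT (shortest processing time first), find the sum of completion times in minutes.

SPT (increasing processing time): D B E A C.
D: 0→3
B: 3→10
E: 10→19
A: 19→29
C: 29→43
Sum = 3+10+19+29+43 = 104.

104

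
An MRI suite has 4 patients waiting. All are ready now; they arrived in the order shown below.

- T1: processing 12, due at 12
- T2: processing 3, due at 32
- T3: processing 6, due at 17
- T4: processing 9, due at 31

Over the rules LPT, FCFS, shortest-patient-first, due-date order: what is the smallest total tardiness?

LPT (decreasing processing time): T1 T4 T3 T2.
T1: 0→12, due 12, tardiness 0
T4: 12→21, due 31, tardiness 0
T3: 21→27, due 17, tardiness 10
T2: 27→30, due 32, tardiness 0
Sum = 0+0+10+0 = 10.
FIFO (arrival order): T1 T2 T3 T4.
T1: 0→12, due 12, tardiness 0
T2: 12→15, due 32, tardiness 0
T3: 15→21, due 17, tardiness 4
T4: 21→30, due 31, tardiness 0
Sum = 0+0+4+0 = 4.
SPT (increasing processing time): T2 T3 T4 T1.
T2: 0→3, due 32, tardiness 0
T3: 3→9, due 17, tardiness 0
T4: 9→18, due 31, tardiness 0
T1: 18→30, due 12, tardiness 18
Sum = 0+0+0+18 = 18.
EDD (increasing due date): T1 T3 T4 T2.
T1: 0→12, due 12, tardiness 0
T3: 12→18, due 17, tardiness 1
T4: 18→27, due 31, tardiness 0
T2: 27→30, due 32, tardiness 0
Sum = 0+1+0+0 = 1.
LPT 10, FIFO 4, SPT 18, EDD 1 → minimum 1.

1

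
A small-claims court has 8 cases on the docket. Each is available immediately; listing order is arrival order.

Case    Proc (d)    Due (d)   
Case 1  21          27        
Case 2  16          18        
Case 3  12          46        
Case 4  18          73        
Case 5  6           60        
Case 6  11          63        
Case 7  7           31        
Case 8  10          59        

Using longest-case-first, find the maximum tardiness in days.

LPT (decreasing processing time): Case 1 Case 4 Case 2 Case 3 Case 6 Case 8 Case 7 Case 5.
Case 1: 0→21, due 27, tardiness 0
Case 4: 21→39, due 73, tardiness 0
Case 2: 39→55, due 18, tardiness 37
Case 3: 55→67, due 46, tardiness 21
Case 6: 67→78, due 63, tardiness 15
Case 8: 78→88, due 59, tardiness 29
Case 7: 88→95, due 31, tardiness 64
Case 5: 95→101, due 60, tardiness 41
Maximum = 64.

64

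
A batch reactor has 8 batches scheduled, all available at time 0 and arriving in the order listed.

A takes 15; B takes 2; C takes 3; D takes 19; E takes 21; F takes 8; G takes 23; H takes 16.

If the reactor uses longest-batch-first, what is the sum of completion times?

LPT (decreasing processing time): G E D H A F C B.
G: 0→23
E: 23→44
D: 44→63
H: 63→79
A: 79→94
F: 94→102
C: 102→105
B: 105→107
Sum = 23+44+63+79+94+102+105+107 = 617.

617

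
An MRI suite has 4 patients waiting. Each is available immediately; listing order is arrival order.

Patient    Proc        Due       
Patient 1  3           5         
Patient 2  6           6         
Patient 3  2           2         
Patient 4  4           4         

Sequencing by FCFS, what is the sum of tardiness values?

FIFO (arrival order): Patient 1 Patient 2 Patient 3 Patient 4.
Patient 1: 0→3, due 5, tardiness 0
Patient 2: 3→9, due 6, tardiness 3
Patient 3: 9→11, due 2, tardiness 9
Patient 4: 11→15, due 4, tardiness 11
Sum = 0+3+9+11 = 23.

23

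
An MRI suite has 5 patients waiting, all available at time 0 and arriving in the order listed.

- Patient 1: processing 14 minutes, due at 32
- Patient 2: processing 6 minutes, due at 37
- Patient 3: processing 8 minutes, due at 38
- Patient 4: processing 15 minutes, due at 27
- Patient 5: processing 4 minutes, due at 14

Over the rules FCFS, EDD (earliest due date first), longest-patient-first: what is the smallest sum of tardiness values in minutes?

12

FIFO (arrival order): Patient 1 Patient 2 Patient 3 Patient 4 Patient 5.
Patient 1: 0→14, due 32, tardiness 0
Patient 2: 14→20, due 37, tardiness 0
Patient 3: 20→28, due 38, tardiness 0
Patient 4: 28→43, due 27, tardiness 16
Patient 5: 43→47, due 14, tardiness 33
Sum = 0+0+0+16+33 = 49.
EDD (increasing due date): Patient 5 Patient 4 Patient 1 Patient 2 Patient 3.
Patient 5: 0→4, due 14, tardiness 0
Patient 4: 4→19, due 27, tardiness 0
Patient 1: 19→33, due 32, tardiness 1
Patient 2: 33→39, due 37, tardiness 2
Patient 3: 39→47, due 38, tardiness 9
Sum = 0+0+1+2+9 = 12.
LPT (decreasing processing time): Patient 4 Patient 1 Patient 3 Patient 2 Patient 5.
Patient 4: 0→15, due 27, tardiness 0
Patient 1: 15→29, due 32, tardiness 0
Patient 3: 29→37, due 38, tardiness 0
Patient 2: 37→43, due 37, tardiness 6
Patient 5: 43→47, due 14, tardiness 33
Sum = 0+0+0+6+33 = 39.
FIFO 49, EDD 12, LPT 39 → minimum 12.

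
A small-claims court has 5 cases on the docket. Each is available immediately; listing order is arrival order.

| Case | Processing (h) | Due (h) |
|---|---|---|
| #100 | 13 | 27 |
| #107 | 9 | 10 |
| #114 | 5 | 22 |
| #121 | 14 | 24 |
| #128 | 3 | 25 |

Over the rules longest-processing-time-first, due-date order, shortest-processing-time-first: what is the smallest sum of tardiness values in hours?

27

LPT (decreasing processing time): #121 #100 #107 #114 #128.
#121: 0→14, due 24, tardiness 0
#100: 14→27, due 27, tardiness 0
#107: 27→36, due 10, tardiness 26
#114: 36→41, due 22, tardiness 19
#128: 41→44, due 25, tardiness 19
Sum = 0+0+26+19+19 = 64.
EDD (increasing due date): #107 #114 #121 #128 #100.
#107: 0→9, due 10, tardiness 0
#114: 9→14, due 22, tardiness 0
#121: 14→28, due 24, tardiness 4
#128: 28→31, due 25, tardiness 6
#100: 31→44, due 27, tardiness 17
Sum = 0+0+4+6+17 = 27.
SPT (increasing processing time): #128 #114 #107 #100 #121.
#128: 0→3, due 25, tardiness 0
#114: 3→8, due 22, tardiness 0
#107: 8→17, due 10, tardiness 7
#100: 17→30, due 27, tardiness 3
#121: 30→44, due 24, tardiness 20
Sum = 0+0+7+3+20 = 30.
LPT 64, EDD 27, SPT 30 → minimum 27.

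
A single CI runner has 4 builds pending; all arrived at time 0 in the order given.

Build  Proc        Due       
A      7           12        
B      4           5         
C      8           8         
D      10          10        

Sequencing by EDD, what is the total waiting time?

38

EDD (increasing due date): B C D A.
B: waits 0, runs 0→4
C: waits 4, runs 4→12
D: waits 12, runs 12→22
A: waits 22, runs 22→29
Sum = 0+4+12+22 = 38.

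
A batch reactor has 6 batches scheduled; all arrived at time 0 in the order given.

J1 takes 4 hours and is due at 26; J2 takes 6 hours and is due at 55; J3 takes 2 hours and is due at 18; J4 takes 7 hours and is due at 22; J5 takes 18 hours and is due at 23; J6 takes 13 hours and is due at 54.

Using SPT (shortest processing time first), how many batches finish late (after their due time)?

1

SPT (increasing processing time): J3 J1 J2 J4 J6 J5.
J3: 0→2, due 18, tardiness 0
J1: 2→6, due 26, tardiness 0
J2: 6→12, due 55, tardiness 0
J4: 12→19, due 22, tardiness 0
J6: 19→32, due 54, tardiness 0
J5: 32→50, due 23, tardiness 27
Late batches: 1.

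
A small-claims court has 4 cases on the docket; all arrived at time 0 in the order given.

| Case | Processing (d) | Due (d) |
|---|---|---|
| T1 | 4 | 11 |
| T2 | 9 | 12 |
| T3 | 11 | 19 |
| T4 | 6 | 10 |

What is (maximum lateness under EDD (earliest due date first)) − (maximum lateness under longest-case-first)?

-8

EDD (increasing due date): T4 T1 T2 T3.
T4: 0→6, due 10, lateness -4
T1: 6→10, due 11, lateness -1
T2: 10→19, due 12, lateness 7
T3: 19→30, due 19, lateness 11
Maximum = 11.
LPT (decreasing processing time): T3 T2 T4 T1.
T3: 0→11, due 19, lateness -8
T2: 11→20, due 12, lateness 8
T4: 20→26, due 10, lateness 16
T1: 26→30, due 11, lateness 19
Maximum = 19.
Difference = 11 − 19 = -8.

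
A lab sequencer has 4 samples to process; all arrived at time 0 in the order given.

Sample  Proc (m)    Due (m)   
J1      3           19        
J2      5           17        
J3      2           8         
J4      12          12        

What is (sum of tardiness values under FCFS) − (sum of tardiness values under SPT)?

FIFO (arrival order): J1 J2 J3 J4.
J1: 0→3, due 19, tardiness 0
J2: 3→8, due 17, tardiness 0
J3: 8→10, due 8, tardiness 2
J4: 10→22, due 12, tardiness 10
Sum = 0+0+2+10 = 12.
SPT (increasing processing time): J3 J1 J2 J4.
J3: 0→2, due 8, tardiness 0
J1: 2→5, due 19, tardiness 0
J2: 5→10, due 17, tardiness 0
J4: 10→22, due 12, tardiness 10
Sum = 0+0+0+10 = 10.
Difference = 12 − 10 = 2.

2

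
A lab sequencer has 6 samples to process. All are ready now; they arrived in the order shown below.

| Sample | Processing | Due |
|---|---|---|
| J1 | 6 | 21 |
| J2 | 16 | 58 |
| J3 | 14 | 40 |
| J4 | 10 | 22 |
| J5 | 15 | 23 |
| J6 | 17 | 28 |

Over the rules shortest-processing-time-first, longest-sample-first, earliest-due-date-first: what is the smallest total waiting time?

SPT (increasing processing time): J1 J4 J3 J5 J2 J6.
J1: waits 0, runs 0→6
J4: waits 6, runs 6→16
J3: waits 16, runs 16→30
J5: waits 30, runs 30→45
J2: waits 45, runs 45→61
J6: waits 61, runs 61→78
Sum = 0+6+16+30+45+61 = 158.
LPT (decreasing processing time): J6 J2 J5 J3 J4 J1.
J6: waits 0, runs 0→17
J2: waits 17, runs 17→33
J5: waits 33, runs 33→48
J3: waits 48, runs 48→62
J4: waits 62, runs 62→72
J1: waits 72, runs 72→78
Sum = 0+17+33+48+62+72 = 232.
EDD (increasing due date): J1 J4 J5 J6 J3 J2.
J1: waits 0, runs 0→6
J4: waits 6, runs 6→16
J5: waits 16, runs 16→31
J6: waits 31, runs 31→48
J3: waits 48, runs 48→62
J2: waits 62, runs 62→78
Sum = 0+6+16+31+48+62 = 163.
SPT 158, LPT 232, EDD 163 → minimum 158.

158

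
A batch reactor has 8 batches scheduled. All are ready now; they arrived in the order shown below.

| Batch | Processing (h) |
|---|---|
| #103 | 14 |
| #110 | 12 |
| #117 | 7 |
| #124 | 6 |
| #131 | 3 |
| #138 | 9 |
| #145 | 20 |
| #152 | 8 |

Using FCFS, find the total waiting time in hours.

FIFO (arrival order): #103 #110 #117 #124 #131 #138 #145 #152.
#103: waits 0, runs 0→14
#110: waits 14, runs 14→26
#117: waits 26, runs 26→33
#124: waits 33, runs 33→39
#131: waits 39, runs 39→42
#138: waits 42, runs 42→51
#145: waits 51, runs 51→71
#152: waits 71, runs 71→79
Sum = 0+14+26+33+39+42+51+71 = 276.

276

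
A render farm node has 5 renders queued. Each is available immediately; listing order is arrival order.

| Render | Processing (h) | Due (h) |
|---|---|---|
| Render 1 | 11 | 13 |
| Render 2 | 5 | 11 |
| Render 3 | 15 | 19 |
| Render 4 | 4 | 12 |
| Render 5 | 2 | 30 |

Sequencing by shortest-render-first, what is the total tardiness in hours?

SPT (increasing processing time): Render 5 Render 4 Render 2 Render 1 Render 3.
Render 5: 0→2, due 30, tardiness 0
Render 4: 2→6, due 12, tardiness 0
Render 2: 6→11, due 11, tardiness 0
Render 1: 11→22, due 13, tardiness 9
Render 3: 22→37, due 19, tardiness 18
Sum = 0+0+0+9+18 = 27.

27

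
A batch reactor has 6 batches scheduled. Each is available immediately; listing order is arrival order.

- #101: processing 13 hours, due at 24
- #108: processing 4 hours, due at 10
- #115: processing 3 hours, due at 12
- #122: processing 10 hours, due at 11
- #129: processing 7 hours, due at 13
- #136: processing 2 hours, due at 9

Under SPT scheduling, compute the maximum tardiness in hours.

15

SPT (increasing processing time): #136 #115 #108 #129 #122 #101.
#136: 0→2, due 9, tardiness 0
#115: 2→5, due 12, tardiness 0
#108: 5→9, due 10, tardiness 0
#129: 9→16, due 13, tardiness 3
#122: 16→26, due 11, tardiness 15
#101: 26→39, due 24, tardiness 15
Maximum = 15.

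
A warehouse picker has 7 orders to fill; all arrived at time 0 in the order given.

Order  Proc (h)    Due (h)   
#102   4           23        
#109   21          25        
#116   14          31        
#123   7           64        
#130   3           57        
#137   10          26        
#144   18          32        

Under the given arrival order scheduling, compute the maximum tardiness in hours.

FIFO (arrival order): #102 #109 #116 #123 #130 #137 #144.
#102: 0→4, due 23, tardiness 0
#109: 4→25, due 25, tardiness 0
#116: 25→39, due 31, tardiness 8
#123: 39→46, due 64, tardiness 0
#130: 46→49, due 57, tardiness 0
#137: 49→59, due 26, tardiness 33
#144: 59→77, due 32, tardiness 45
Maximum = 45.

45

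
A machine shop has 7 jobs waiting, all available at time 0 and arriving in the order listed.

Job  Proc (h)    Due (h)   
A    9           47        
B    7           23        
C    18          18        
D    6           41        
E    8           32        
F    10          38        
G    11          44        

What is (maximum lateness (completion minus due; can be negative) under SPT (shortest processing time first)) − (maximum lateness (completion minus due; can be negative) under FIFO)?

SPT (increasing processing time): D B E A F G C.
D: 0→6, due 41, lateness -35
B: 6→13, due 23, lateness -10
E: 13→21, due 32, lateness -11
A: 21→30, due 47, lateness -17
F: 30→40, due 38, lateness 2
G: 40→51, due 44, lateness 7
C: 51→69, due 18, lateness 51
Maximum = 51.
FIFO (arrival order): A B C D E F G.
A: 0→9, due 47, lateness -38
B: 9→16, due 23, lateness -7
C: 16→34, due 18, lateness 16
D: 34→40, due 41, lateness -1
E: 40→48, due 32, lateness 16
F: 48→58, due 38, lateness 20
G: 58→69, due 44, lateness 25
Maximum = 25.
Difference = 51 − 25 = 26.

26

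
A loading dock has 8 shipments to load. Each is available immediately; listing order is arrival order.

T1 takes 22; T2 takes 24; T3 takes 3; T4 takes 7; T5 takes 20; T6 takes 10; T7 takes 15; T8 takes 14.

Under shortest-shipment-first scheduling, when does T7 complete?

SPT (increasing processing time): T3 T4 T6 T8 T7 T5 T1 T2.
T3: 0→3
T4: 3→10
T6: 10→20
T8: 20→34
T7: 34→49

49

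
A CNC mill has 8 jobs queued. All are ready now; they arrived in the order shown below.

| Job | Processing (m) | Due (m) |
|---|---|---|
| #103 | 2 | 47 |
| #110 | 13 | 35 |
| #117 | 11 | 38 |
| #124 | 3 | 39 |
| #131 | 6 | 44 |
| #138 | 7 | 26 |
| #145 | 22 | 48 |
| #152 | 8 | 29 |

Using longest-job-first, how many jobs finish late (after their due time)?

LPT (decreasing processing time): #145 #110 #117 #152 #138 #131 #124 #103.
#145: 0→22, due 48, tardiness 0
#110: 22→35, due 35, tardiness 0
#117: 35→46, due 38, tardiness 8
#152: 46→54, due 29, tardiness 25
#138: 54→61, due 26, tardiness 35
#131: 61→67, due 44, tardiness 23
#124: 67→70, due 39, tardiness 31
#103: 70→72, due 47, tardiness 25
Late jobs: 6.

6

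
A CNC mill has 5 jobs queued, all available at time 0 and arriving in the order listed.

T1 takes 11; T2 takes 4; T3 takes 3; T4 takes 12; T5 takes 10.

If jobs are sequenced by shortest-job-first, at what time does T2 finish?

SPT (increasing processing time): T3 T2 T5 T1 T4.
T3: 0→3
T2: 3→7

7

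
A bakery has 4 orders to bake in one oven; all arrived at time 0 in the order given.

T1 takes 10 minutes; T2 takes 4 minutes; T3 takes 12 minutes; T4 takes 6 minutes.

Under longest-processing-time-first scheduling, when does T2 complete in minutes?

LPT (decreasing processing time): T3 T1 T4 T2.
T3: 0→12
T1: 12→22
T4: 22→28
T2: 28→32

32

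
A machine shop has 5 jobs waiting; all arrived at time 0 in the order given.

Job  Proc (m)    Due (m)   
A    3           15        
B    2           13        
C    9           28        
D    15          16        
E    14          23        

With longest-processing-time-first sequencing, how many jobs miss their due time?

4

LPT (decreasing processing time): D E C A B.
D: 0→15, due 16, tardiness 0
E: 15→29, due 23, tardiness 6
C: 29→38, due 28, tardiness 10
A: 38→41, due 15, tardiness 26
B: 41→43, due 13, tardiness 30
Late jobs: 4.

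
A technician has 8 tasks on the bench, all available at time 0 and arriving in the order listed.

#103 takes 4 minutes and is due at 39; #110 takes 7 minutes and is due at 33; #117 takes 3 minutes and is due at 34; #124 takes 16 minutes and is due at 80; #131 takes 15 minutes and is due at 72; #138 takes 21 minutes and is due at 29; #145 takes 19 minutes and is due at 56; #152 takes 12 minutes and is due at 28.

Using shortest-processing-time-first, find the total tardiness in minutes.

88

SPT (increasing processing time): #117 #103 #110 #152 #131 #124 #145 #138.
#117: 0→3, due 34, tardiness 0
#103: 3→7, due 39, tardiness 0
#110: 7→14, due 33, tardiness 0
#152: 14→26, due 28, tardiness 0
#131: 26→41, due 72, tardiness 0
#124: 41→57, due 80, tardiness 0
#145: 57→76, due 56, tardiness 20
#138: 76→97, due 29, tardiness 68
Sum = 0+0+0+0+0+0+20+68 = 88.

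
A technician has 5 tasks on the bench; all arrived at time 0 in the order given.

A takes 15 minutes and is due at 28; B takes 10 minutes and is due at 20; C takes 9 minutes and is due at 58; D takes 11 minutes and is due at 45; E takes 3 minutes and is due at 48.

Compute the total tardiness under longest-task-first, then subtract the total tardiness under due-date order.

LPT (decreasing processing time): A D B C E.
A: 0→15, due 28, tardiness 0
D: 15→26, due 45, tardiness 0
B: 26→36, due 20, tardiness 16
C: 36→45, due 58, tardiness 0
E: 45→48, due 48, tardiness 0
Sum = 0+0+16+0+0 = 16.
EDD (increasing due date): B A D E C.
B: 0→10, due 20, tardiness 0
A: 10→25, due 28, tardiness 0
D: 25→36, due 45, tardiness 0
E: 36→39, due 48, tardiness 0
C: 39→48, due 58, tardiness 0
Sum = 0+0+0+0+0 = 0.
Difference = 16 − 0 = 16.

16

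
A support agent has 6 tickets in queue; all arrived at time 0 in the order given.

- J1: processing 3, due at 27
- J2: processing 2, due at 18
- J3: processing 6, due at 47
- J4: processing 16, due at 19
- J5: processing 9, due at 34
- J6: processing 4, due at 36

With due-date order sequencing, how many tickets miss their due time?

0

EDD (increasing due date): J2 J4 J1 J5 J6 J3.
J2: 0→2, due 18, tardiness 0
J4: 2→18, due 19, tardiness 0
J1: 18→21, due 27, tardiness 0
J5: 21→30, due 34, tardiness 0
J6: 30→34, due 36, tardiness 0
J3: 34→40, due 47, tardiness 0
Late tickets: 0.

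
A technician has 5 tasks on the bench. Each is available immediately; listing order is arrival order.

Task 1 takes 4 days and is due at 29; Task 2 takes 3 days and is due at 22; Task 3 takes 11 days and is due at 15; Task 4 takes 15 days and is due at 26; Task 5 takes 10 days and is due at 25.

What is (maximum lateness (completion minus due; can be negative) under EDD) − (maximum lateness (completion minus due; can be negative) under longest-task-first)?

EDD (increasing due date): Task 3 Task 2 Task 5 Task 4 Task 1.
Task 3: 0→11, due 15, lateness -4
Task 2: 11→14, due 22, lateness -8
Task 5: 14→24, due 25, lateness -1
Task 4: 24→39, due 26, lateness 13
Task 1: 39→43, due 29, lateness 14
Maximum = 14.
LPT (decreasing processing time): Task 4 Task 3 Task 5 Task 1 Task 2.
Task 4: 0→15, due 26, lateness -11
Task 3: 15→26, due 15, lateness 11
Task 5: 26→36, due 25, lateness 11
Task 1: 36→40, due 29, lateness 11
Task 2: 40→43, due 22, lateness 21
Maximum = 21.
Difference = 14 − 21 = -7.

-7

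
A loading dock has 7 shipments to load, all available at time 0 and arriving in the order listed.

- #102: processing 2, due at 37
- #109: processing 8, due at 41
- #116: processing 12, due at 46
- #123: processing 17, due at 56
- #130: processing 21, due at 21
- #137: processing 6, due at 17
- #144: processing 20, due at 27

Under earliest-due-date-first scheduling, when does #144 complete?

47

EDD (increasing due date): #137 #130 #144 #102 #109 #116 #123.
#137: 0→6
#130: 6→27
#144: 27→47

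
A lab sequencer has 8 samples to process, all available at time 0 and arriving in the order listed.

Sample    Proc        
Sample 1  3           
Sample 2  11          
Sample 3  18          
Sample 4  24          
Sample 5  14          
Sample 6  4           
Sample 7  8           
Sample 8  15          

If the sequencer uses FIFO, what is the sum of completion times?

FIFO (arrival order): Sample 1 Sample 2 Sample 3 Sample 4 Sample 5 Sample 6 Sample 7 Sample 8.
Sample 1: 0→3
Sample 2: 3→14
Sample 3: 14→32
Sample 4: 32→56
Sample 5: 56→70
Sample 6: 70→74
Sample 7: 74→82
Sample 8: 82→97
Sum = 3+14+32+56+70+74+82+97 = 428.

428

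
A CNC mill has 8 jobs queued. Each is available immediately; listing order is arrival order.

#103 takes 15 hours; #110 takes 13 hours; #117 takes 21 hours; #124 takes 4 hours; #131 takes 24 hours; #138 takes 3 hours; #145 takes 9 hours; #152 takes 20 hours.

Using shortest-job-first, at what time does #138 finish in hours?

3

SPT (increasing processing time): #138 #124 #145 #110 #103 #152 #117 #131.
#138: 0→3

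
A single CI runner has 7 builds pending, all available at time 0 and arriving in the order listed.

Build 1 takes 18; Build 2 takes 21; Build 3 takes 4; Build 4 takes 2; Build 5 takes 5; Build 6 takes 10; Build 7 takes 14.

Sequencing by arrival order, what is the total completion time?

329

FIFO (arrival order): Build 1 Build 2 Build 3 Build 4 Build 5 Build 6 Build 7.
Build 1: 0→18
Build 2: 18→39
Build 3: 39→43
Build 4: 43→45
Build 5: 45→50
Build 6: 50→60
Build 7: 60→74
Sum = 18+39+43+45+50+60+74 = 329.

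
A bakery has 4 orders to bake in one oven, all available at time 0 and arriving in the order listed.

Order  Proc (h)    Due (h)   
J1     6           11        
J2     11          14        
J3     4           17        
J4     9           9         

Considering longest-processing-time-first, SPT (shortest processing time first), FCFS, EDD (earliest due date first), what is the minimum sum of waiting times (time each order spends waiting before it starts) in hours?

LPT (decreasing processing time): J2 J4 J1 J3.
J2: waits 0, runs 0→11
J4: waits 11, runs 11→20
J1: waits 20, runs 20→26
J3: waits 26, runs 26→30
Sum = 0+11+20+26 = 57.
SPT (increasing processing time): J3 J1 J4 J2.
J3: waits 0, runs 0→4
J1: waits 4, runs 4→10
J4: waits 10, runs 10→19
J2: waits 19, runs 19→30
Sum = 0+4+10+19 = 33.
FIFO (arrival order): J1 J2 J3 J4.
J1: waits 0, runs 0→6
J2: waits 6, runs 6→17
J3: waits 17, runs 17→21
J4: waits 21, runs 21→30
Sum = 0+6+17+21 = 44.
EDD (increasing due date): J4 J1 J2 J3.
J4: waits 0, runs 0→9
J1: waits 9, runs 9→15
J2: waits 15, runs 15→26
J3: waits 26, runs 26→30
Sum = 0+9+15+26 = 50.
LPT 57, SPT 33, FIFO 44, EDD 50 → minimum 33.

33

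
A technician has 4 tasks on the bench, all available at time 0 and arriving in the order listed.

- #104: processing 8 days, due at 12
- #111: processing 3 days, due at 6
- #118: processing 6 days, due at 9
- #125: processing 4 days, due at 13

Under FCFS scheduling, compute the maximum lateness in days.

FIFO (arrival order): #104 #111 #118 #125.
#104: 0→8, due 12, lateness -4
#111: 8→11, due 6, lateness 5
#118: 11→17, due 9, lateness 8
#125: 17→21, due 13, lateness 8
Maximum = 8.

8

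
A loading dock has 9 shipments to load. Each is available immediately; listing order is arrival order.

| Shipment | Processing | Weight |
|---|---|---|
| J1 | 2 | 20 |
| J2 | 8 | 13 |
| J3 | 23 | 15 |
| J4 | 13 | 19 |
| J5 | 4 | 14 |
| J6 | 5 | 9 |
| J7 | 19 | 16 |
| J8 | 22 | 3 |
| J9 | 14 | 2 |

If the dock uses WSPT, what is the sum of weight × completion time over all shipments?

WSPT (decreasing weight/processing-time ratio): J1 J5 J6 J2 J4 J7 J3 J9 J8.
J1: finishes 2, weight 20, w·C = 40
J5: finishes 6, weight 14, w·C = 84
J6: finishes 11, weight 9, w·C = 99
J2: finishes 19, weight 13, w·C = 247
J4: finishes 32, weight 19, w·C = 608
J7: finishes 51, weight 16, w·C = 816
J3: finishes 74, weight 15, w·C = 1110
J9: finishes 88, weight 2, w·C = 176
J8: finishes 110, weight 3, w·C = 330
Sum = 40+84+99+247+608+816+1110+176+330 = 3510.

3510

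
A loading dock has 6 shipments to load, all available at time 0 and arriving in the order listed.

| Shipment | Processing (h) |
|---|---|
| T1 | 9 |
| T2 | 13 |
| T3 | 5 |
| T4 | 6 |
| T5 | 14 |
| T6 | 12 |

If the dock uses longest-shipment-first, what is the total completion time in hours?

LPT (decreasing processing time): T5 T2 T6 T1 T4 T3.
T5: 0→14
T2: 14→27
T6: 27→39
T1: 39→48
T4: 48→54
T3: 54→59
Sum = 14+27+39+48+54+59 = 241.

241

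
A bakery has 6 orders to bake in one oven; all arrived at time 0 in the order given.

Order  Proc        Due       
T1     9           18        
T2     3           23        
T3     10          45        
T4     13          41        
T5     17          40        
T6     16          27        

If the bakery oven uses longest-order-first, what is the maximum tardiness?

LPT (decreasing processing time): T5 T6 T4 T3 T1 T2.
T5: 0→17, due 40, tardiness 0
T6: 17→33, due 27, tardiness 6
T4: 33→46, due 41, tardiness 5
T3: 46→56, due 45, tardiness 11
T1: 56→65, due 18, tardiness 47
T2: 65→68, due 23, tardiness 45
Maximum = 47.

47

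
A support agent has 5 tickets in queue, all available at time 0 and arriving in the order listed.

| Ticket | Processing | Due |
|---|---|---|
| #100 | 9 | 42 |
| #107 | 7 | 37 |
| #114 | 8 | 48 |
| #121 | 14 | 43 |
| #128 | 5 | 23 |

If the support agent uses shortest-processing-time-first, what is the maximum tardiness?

SPT (increasing processing time): #128 #107 #114 #100 #121.
#128: 0→5, due 23, tardiness 0
#107: 5→12, due 37, tardiness 0
#114: 12→20, due 48, tardiness 0
#100: 20→29, due 42, tardiness 0
#121: 29→43, due 43, tardiness 0
Maximum = 0.

0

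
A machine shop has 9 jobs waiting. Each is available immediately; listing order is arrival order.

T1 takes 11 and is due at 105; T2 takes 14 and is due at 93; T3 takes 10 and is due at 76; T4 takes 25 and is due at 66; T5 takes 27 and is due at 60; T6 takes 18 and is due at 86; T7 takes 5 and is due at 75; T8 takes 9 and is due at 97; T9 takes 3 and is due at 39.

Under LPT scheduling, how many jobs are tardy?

4

LPT (decreasing processing time): T5 T4 T6 T2 T1 T3 T8 T7 T9.
T5: 0→27, due 60, tardiness 0
T4: 27→52, due 66, tardiness 0
T6: 52→70, due 86, tardiness 0
T2: 70→84, due 93, tardiness 0
T1: 84→95, due 105, tardiness 0
T3: 95→105, due 76, tardiness 29
T8: 105→114, due 97, tardiness 17
T7: 114→119, due 75, tardiness 44
T9: 119→122, due 39, tardiness 83
Late jobs: 4.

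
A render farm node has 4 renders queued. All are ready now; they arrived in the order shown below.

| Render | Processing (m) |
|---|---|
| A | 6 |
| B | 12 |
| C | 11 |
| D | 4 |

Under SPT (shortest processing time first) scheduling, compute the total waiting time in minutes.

35

SPT (increasing processing time): D A C B.
D: waits 0, runs 0→4
A: waits 4, runs 4→10
C: waits 10, runs 10→21
B: waits 21, runs 21→33
Sum = 0+4+10+21 = 35.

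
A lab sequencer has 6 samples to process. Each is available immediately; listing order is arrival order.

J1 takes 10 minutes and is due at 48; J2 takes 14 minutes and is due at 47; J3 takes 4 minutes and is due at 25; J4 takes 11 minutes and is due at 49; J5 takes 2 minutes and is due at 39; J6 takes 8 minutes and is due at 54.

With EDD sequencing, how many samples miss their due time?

0

EDD (increasing due date): J3 J5 J2 J1 J4 J6.
J3: 0→4, due 25, tardiness 0
J5: 4→6, due 39, tardiness 0
J2: 6→20, due 47, tardiness 0
J1: 20→30, due 48, tardiness 0
J4: 30→41, due 49, tardiness 0
J6: 41→49, due 54, tardiness 0
Late samples: 0.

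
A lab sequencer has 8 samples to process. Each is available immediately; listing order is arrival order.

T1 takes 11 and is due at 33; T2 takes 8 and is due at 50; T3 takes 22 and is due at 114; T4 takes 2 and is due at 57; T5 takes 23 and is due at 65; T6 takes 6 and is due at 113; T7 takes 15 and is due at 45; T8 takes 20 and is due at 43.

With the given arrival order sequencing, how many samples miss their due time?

FIFO (arrival order): T1 T2 T3 T4 T5 T6 T7 T8.
T1: 0→11, due 33, tardiness 0
T2: 11→19, due 50, tardiness 0
T3: 19→41, due 114, tardiness 0
T4: 41→43, due 57, tardiness 0
T5: 43→66, due 65, tardiness 1
T6: 66→72, due 113, tardiness 0
T7: 72→87, due 45, tardiness 42
T8: 87→107, due 43, tardiness 64
Late samples: 3.

3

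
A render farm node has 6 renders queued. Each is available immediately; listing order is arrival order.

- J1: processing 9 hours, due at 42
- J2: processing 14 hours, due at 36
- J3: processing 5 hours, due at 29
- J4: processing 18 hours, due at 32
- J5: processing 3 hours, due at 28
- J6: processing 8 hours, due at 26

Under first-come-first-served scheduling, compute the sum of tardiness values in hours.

FIFO (arrival order): J1 J2 J3 J4 J5 J6.
J1: 0→9, due 42, tardiness 0
J2: 9→23, due 36, tardiness 0
J3: 23→28, due 29, tardiness 0
J4: 28→46, due 32, tardiness 14
J5: 46→49, due 28, tardiness 21
J6: 49→57, due 26, tardiness 31
Sum = 0+0+0+14+21+31 = 66.

66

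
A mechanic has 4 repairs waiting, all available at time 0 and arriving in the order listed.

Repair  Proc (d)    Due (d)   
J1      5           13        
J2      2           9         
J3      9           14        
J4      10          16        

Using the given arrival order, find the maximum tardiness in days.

10

FIFO (arrival order): J1 J2 J3 J4.
J1: 0→5, due 13, tardiness 0
J2: 5→7, due 9, tardiness 0
J3: 7→16, due 14, tardiness 2
J4: 16→26, due 16, tardiness 10
Maximum = 10.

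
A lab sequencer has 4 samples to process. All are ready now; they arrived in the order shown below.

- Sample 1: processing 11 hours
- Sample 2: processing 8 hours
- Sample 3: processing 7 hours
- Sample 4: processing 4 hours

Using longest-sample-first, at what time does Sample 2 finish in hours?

LPT (decreasing processing time): Sample 1 Sample 2 Sample 3 Sample 4.
Sample 1: 0→11
Sample 2: 11→19

19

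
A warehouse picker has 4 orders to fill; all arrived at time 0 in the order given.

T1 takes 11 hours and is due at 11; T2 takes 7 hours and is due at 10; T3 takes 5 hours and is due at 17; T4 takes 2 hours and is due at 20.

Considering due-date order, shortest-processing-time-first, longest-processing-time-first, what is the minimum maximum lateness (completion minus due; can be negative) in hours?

7

EDD (increasing due date): T2 T1 T3 T4.
T2: 0→7, due 10, lateness -3
T1: 7→18, due 11, lateness 7
T3: 18→23, due 17, lateness 6
T4: 23→25, due 20, lateness 5
Maximum = 7.
SPT (increasing processing time): T4 T3 T2 T1.
T4: 0→2, due 20, lateness -18
T3: 2→7, due 17, lateness -10
T2: 7→14, due 10, lateness 4
T1: 14→25, due 11, lateness 14
Maximum = 14.
LPT (decreasing processing time): T1 T2 T3 T4.
T1: 0→11, due 11, lateness 0
T2: 11→18, due 10, lateness 8
T3: 18→23, due 17, lateness 6
T4: 23→25, due 20, lateness 5
Maximum = 8.
EDD 7, SPT 14, LPT 8 → minimum 7.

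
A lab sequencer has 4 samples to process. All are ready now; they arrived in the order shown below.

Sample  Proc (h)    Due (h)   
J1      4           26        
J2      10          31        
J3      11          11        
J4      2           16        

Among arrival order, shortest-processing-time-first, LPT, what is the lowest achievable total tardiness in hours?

11

FIFO (arrival order): J1 J2 J3 J4.
J1: 0→4, due 26, tardiness 0
J2: 4→14, due 31, tardiness 0
J3: 14→25, due 11, tardiness 14
J4: 25→27, due 16, tardiness 11
Sum = 0+0+14+11 = 25.
SPT (increasing processing time): J4 J1 J2 J3.
J4: 0→2, due 16, tardiness 0
J1: 2→6, due 26, tardiness 0
J2: 6→16, due 31, tardiness 0
J3: 16→27, due 11, tardiness 16
Sum = 0+0+0+16 = 16.
LPT (decreasing processing time): J3 J2 J1 J4.
J3: 0→11, due 11, tardiness 0
J2: 11→21, due 31, tardiness 0
J1: 21→25, due 26, tardiness 0
J4: 25→27, due 16, tardiness 11
Sum = 0+0+0+11 = 11.
FIFO 25, SPT 16, LPT 11 → minimum 11.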